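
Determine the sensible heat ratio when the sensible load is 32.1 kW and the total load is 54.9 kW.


SHR = Q_sensible / Q_total
SHR = 32.1 / 54.9
SHR = 0.585

0.585


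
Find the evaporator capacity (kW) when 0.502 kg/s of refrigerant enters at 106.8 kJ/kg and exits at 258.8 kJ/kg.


dh = 258.8 - 106.8 = 152.0 kJ/kg
Q_evap = m_dot * dh = 0.502 * 152.0
Q_evap = 76.3 kW

76.3


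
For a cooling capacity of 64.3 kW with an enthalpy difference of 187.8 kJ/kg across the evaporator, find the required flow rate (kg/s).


m_dot = Q / dh
m_dot = 64.3 / 187.8
m_dot = 0.3424 kg/s

0.3424


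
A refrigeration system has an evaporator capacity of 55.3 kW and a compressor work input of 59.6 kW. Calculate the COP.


COP = Q_evap / W
COP = 55.3 / 59.6
COP = 0.928

0.928


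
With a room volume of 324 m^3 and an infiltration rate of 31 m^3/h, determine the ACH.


ACH = flow / volume
ACH = 31 / 324
ACH = 0.096

0.096


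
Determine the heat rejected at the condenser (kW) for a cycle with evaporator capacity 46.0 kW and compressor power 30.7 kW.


Q_cond = Q_evap + W
Q_cond = 46.0 + 30.7
Q_cond = 76.7 kW

76.7


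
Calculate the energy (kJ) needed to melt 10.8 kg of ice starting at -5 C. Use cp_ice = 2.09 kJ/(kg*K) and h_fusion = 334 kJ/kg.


Sensible heat = cp * dT = 2.09 * 5 = 10.45 kJ/kg
Total per kg = 10.45 + 334 = 344.45 kJ/kg
Q = m * total = 10.8 * 344.45
Q = 3720.1 kJ

3720.1


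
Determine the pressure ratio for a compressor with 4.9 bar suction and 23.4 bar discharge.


PR = P_high / P_low
PR = 23.4 / 4.9
PR = 4.776

4.776


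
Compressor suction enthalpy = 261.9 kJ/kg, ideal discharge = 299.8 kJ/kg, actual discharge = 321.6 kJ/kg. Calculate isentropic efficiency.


dh_ideal = 299.8 - 261.9 = 37.9 kJ/kg
dh_actual = 321.6 - 261.9 = 59.7 kJ/kg
eta_s = dh_ideal / dh_actual = 37.9 / 59.7
eta_s = 0.6348

0.6348


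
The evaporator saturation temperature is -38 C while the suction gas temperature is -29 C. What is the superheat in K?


Superheat = T_suction - T_evap
Superheat = -29 - (-38)
Superheat = 9 K

9


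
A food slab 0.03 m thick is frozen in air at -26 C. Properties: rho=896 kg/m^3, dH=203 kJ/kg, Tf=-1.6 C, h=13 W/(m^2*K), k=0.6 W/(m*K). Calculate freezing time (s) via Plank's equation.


dT = -1.6 - (-26) = 24.4 K
term1 = a/(2h) = 0.03/(2*13) = 0.001153846154
term2 = a^2/(8k) = 0.03^2/(8*0.6) = 0.0001875
t = rho*dH*1000/dT * (term1 + term2)
t = 896*203*1000/24.4 * (0.001153846154 + 0.0001875)
t = 9999 s

9999


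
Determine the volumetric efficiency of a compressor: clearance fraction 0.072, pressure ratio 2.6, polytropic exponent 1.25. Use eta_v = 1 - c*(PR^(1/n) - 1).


PR^(1/n) = 2.6^(1/1.25) = 2.14772503
eta_v = 1 - 0.072 * (2.14772503 - 1)
eta_v = 0.9174

0.9174


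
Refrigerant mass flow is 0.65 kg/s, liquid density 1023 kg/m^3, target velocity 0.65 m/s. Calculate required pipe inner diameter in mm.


A = m_dot / (rho * v) = 0.65 / (1023 * 0.65) = 0.0009775171065 m^2
d = sqrt(4*A/pi) * 1000
d = 35.3 mm

35.3


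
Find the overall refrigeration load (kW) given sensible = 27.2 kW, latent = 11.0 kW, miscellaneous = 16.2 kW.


Q_total = Q_s + Q_l + Q_misc
Q_total = 27.2 + 11.0 + 16.2
Q_total = 54.4 kW

54.4


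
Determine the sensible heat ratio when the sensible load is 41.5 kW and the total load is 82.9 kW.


SHR = Q_sensible / Q_total
SHR = 41.5 / 82.9
SHR = 0.501

0.501


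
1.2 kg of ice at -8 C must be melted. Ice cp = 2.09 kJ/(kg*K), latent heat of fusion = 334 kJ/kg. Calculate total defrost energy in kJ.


Sensible heat = cp * dT = 2.09 * 8 = 16.72 kJ/kg
Total per kg = 16.72 + 334 = 350.72 kJ/kg
Q = m * total = 1.2 * 350.72
Q = 420.9 kJ

420.9


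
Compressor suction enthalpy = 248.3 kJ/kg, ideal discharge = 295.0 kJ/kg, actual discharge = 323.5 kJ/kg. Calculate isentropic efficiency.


dh_ideal = 295.0 - 248.3 = 46.7 kJ/kg
dh_actual = 323.5 - 248.3 = 75.2 kJ/kg
eta_s = dh_ideal / dh_actual = 46.7 / 75.2
eta_s = 0.621

0.621


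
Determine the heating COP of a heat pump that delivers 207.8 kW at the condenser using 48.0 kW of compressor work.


COP_hp = Q_cond / W
COP_hp = 207.8 / 48.0
COP_hp = 4.329

4.329


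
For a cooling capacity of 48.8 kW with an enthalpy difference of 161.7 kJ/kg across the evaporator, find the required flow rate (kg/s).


m_dot = Q / dh
m_dot = 48.8 / 161.7
m_dot = 0.3018 kg/s

0.3018


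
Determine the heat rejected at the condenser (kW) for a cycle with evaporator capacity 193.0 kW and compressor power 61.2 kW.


Q_cond = Q_evap + W
Q_cond = 193.0 + 61.2
Q_cond = 254.2 kW

254.2


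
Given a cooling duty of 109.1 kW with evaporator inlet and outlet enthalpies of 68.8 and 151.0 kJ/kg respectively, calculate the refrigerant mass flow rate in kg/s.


dh = 151.0 - 68.8 = 82.2 kJ/kg
m_dot = Q / dh = 109.1 / 82.2 = 1.3273 kg/s

1.3273


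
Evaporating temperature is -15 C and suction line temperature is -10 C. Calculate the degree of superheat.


Superheat = T_suction - T_evap
Superheat = -10 - (-15)
Superheat = 5 K

5


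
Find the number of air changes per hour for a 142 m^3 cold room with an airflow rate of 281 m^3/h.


ACH = flow / volume
ACH = 281 / 142
ACH = 1.979

1.979


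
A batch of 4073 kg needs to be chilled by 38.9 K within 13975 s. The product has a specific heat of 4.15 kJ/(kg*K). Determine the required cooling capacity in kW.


Q = m * cp * dT / t
Q = 4073 * 4.15 * 38.9 / 13975
Q = 47.05 kW

47.05


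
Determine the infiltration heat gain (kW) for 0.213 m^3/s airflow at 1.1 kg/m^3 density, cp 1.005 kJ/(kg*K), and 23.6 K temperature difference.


Q = V_dot * rho * cp * dT
Q = 0.213 * 1.1 * 1.005 * 23.6
Q = 5.557 kW

5.557


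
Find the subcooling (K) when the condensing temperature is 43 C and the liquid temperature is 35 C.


Subcooling = T_cond - T_liquid
Subcooling = 43 - 35
Subcooling = 8 K

8


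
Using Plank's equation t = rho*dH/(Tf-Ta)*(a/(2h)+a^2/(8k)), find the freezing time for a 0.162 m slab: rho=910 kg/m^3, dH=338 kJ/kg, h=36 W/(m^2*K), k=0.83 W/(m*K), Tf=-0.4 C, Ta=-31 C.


dT = -0.4 - (-31) = 30.6 K
term1 = a/(2h) = 0.162/(2*36) = 0.00225
term2 = a^2/(8k) = 0.162^2/(8*0.83) = 0.003952409639
t = rho*dH*1000/dT * (term1 + term2)
t = 910*338*1000/30.6 * (0.00225 + 0.003952409639)
t = 62344 s

62344


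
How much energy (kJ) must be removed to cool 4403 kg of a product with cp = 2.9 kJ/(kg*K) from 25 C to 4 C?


dT = 25 - (4) = 21 K
Q = m * cp * dT = 4403 * 2.9 * 21
Q = 268143 kJ

268143


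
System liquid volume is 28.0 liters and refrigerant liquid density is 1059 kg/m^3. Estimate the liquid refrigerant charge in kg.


Charge = V * rho / 1000
Charge = 28.0 * 1059 / 1000
Charge = 29.65 kg

29.65


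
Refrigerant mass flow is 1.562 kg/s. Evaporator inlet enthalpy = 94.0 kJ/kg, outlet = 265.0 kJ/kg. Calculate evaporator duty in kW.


dh = 265.0 - 94.0 = 171.0 kJ/kg
Q_evap = m_dot * dh = 1.562 * 171.0
Q_evap = 267.1 kW

267.1


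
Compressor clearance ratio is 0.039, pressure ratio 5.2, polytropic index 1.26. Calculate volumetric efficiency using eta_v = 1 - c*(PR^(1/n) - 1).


PR^(1/n) = 5.2^(1/1.26) = 3.70046774
eta_v = 1 - 0.039 * (3.70046774 - 1)
eta_v = 0.8947

0.8947


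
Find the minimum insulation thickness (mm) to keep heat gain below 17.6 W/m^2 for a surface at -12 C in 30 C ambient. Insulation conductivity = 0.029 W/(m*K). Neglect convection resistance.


dT = 30 - (-12) = 42 K
thickness = k * dT / q_max * 1000
thickness = 0.029 * 42 / 17.6 * 1000
thickness = 69.2 mm

69.2


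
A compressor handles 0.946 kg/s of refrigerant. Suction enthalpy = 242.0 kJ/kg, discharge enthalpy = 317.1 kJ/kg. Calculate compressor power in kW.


dh = 317.1 - 242.0 = 75.1 kJ/kg
W = m_dot * dh = 0.946 * 75.1 = 71.04 kW

71.04


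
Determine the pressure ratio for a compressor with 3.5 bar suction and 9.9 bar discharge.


PR = P_high / P_low
PR = 9.9 / 3.5
PR = 2.829

2.829


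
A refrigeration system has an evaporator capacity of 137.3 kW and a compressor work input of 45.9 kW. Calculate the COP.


COP = Q_evap / W
COP = 137.3 / 45.9
COP = 2.991

2.991


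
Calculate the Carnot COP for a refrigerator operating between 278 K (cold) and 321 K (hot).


dT = 321 - 278 = 43 K
COP_carnot = T_cold / dT = 278 / 43
COP_carnot = 6.465

6.465


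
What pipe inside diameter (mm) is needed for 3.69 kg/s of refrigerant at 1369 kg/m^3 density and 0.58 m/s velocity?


A = m_dot / (rho * v) = 3.69 / (1369 * 0.58) = 0.004647238105 m^2
d = sqrt(4*A/pi) * 1000
d = 76.9 mm

76.9


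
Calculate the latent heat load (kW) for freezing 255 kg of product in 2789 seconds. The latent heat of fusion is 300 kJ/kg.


Q_lat = m * h_fg / t
Q_lat = 255 * 300 / 2789
Q_lat = 27.43 kW

27.43


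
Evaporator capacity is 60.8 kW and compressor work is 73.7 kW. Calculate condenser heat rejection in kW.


Q_cond = Q_evap + W
Q_cond = 60.8 + 73.7
Q_cond = 134.5 kW

134.5


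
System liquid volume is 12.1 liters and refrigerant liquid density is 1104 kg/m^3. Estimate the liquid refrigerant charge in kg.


Charge = V * rho / 1000
Charge = 12.1 * 1104 / 1000
Charge = 13.36 kg

13.36


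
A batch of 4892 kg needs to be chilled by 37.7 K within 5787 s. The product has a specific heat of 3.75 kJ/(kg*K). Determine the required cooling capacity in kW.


Q = m * cp * dT / t
Q = 4892 * 3.75 * 37.7 / 5787
Q = 119.51 kW

119.51


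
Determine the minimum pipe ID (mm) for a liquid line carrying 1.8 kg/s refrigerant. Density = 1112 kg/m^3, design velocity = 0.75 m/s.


A = m_dot / (rho * v) = 1.8 / (1112 * 0.75) = 0.002158273381 m^2
d = sqrt(4*A/pi) * 1000
d = 52.4 mm

52.4


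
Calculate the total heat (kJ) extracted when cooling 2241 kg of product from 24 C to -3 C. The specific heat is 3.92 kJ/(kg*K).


dT = 24 - (-3) = 27 K
Q = m * cp * dT = 2241 * 3.92 * 27
Q = 237187 kJ

237187


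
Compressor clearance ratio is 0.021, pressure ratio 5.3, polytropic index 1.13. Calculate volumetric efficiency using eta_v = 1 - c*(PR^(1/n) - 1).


PR^(1/n) = 5.3^(1/1.13) = 4.37473849
eta_v = 1 - 0.021 * (4.37473849 - 1)
eta_v = 0.9291

0.9291


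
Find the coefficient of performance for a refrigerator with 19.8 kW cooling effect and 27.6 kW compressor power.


COP = Q_evap / W
COP = 19.8 / 27.6
COP = 0.717

0.717


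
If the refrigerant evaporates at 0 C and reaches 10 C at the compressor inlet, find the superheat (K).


Superheat = T_suction - T_evap
Superheat = 10 - (0)
Superheat = 10 K

10


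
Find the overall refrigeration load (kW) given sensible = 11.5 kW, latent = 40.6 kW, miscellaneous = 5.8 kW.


Q_total = Q_s + Q_l + Q_misc
Q_total = 11.5 + 40.6 + 5.8
Q_total = 57.9 kW

57.9


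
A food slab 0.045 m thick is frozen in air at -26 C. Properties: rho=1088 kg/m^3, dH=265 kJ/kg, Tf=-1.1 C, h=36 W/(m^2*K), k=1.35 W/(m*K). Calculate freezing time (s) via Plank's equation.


dT = -1.1 - (-26) = 24.9 K
term1 = a/(2h) = 0.045/(2*36) = 0.000625
term2 = a^2/(8k) = 0.045^2/(8*1.35) = 0.0001875
t = rho*dH*1000/dT * (term1 + term2)
t = 1088*265*1000/24.9 * (0.000625 + 0.0001875)
t = 9408 s

9408


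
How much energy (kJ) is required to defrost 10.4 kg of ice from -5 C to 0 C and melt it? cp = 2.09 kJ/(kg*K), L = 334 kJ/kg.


Sensible heat = cp * dT = 2.09 * 5 = 10.45 kJ/kg
Total per kg = 10.45 + 334 = 344.45 kJ/kg
Q = m * total = 10.4 * 344.45
Q = 3582.3 kJ

3582.3


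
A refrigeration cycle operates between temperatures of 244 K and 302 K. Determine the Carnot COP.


dT = 302 - 244 = 58 K
COP_carnot = T_cold / dT = 244 / 58
COP_carnot = 4.207

4.207


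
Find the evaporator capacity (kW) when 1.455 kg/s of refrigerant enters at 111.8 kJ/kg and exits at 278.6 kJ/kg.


dh = 278.6 - 111.8 = 166.8 kJ/kg
Q_evap = m_dot * dh = 1.455 * 166.8
Q_evap = 242.69 kW

242.69


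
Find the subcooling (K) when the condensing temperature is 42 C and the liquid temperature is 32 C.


Subcooling = T_cond - T_liquid
Subcooling = 42 - 32
Subcooling = 10 K

10


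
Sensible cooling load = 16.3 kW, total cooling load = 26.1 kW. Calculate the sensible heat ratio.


SHR = Q_sensible / Q_total
SHR = 16.3 / 26.1
SHR = 0.625

0.625


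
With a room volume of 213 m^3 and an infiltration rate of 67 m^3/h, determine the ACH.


ACH = flow / volume
ACH = 67 / 213
ACH = 0.315

0.315


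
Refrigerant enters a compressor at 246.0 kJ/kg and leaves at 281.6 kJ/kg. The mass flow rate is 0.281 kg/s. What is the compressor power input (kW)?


dh = 281.6 - 246.0 = 35.6 kJ/kg
W = m_dot * dh = 0.281 * 35.6 = 10.0 kW

10.0


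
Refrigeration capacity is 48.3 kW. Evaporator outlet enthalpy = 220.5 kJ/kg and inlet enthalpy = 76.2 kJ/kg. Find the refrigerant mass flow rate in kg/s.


dh = 220.5 - 76.2 = 144.3 kJ/kg
m_dot = Q / dh = 48.3 / 144.3 = 0.3347 kg/s

0.3347


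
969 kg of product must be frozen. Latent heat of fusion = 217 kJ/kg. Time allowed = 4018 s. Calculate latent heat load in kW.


Q_lat = m * h_fg / t
Q_lat = 969 * 217 / 4018
Q_lat = 52.33 kW

52.33


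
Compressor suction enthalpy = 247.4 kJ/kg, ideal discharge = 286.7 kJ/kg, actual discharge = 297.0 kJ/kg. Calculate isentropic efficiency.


dh_ideal = 286.7 - 247.4 = 39.3 kJ/kg
dh_actual = 297.0 - 247.4 = 49.6 kJ/kg
eta_s = dh_ideal / dh_actual = 39.3 / 49.6
eta_s = 0.7923

0.7923


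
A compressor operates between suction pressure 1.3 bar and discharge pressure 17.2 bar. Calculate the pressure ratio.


PR = P_high / P_low
PR = 17.2 / 1.3
PR = 13.231

13.231


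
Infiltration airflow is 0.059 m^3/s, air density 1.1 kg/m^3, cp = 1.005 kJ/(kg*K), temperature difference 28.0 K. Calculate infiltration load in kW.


Q = V_dot * rho * cp * dT
Q = 0.059 * 1.1 * 1.005 * 28.0
Q = 1.826 kW

1.826


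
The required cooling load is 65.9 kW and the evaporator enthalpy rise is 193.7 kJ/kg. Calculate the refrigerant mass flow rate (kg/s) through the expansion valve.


m_dot = Q / dh
m_dot = 65.9 / 193.7
m_dot = 0.3402 kg/s

0.3402


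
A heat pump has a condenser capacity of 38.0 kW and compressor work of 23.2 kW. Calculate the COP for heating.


COP_hp = Q_cond / W
COP_hp = 38.0 / 23.2
COP_hp = 1.638

1.638


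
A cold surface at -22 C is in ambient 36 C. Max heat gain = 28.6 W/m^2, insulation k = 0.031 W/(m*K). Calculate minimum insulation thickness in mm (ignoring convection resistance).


dT = 36 - (-22) = 58 K
thickness = k * dT / q_max * 1000
thickness = 0.031 * 58 / 28.6 * 1000
thickness = 62.9 mm

62.9


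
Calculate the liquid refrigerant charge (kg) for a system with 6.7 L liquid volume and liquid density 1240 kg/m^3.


Charge = V * rho / 1000
Charge = 6.7 * 1240 / 1000
Charge = 8.31 kg

8.31


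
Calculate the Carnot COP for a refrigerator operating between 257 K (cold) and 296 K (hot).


dT = 296 - 257 = 39 K
COP_carnot = T_cold / dT = 257 / 39
COP_carnot = 6.59

6.59


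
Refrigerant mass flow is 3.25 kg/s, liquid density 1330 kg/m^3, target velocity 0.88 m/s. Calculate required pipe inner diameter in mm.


A = m_dot / (rho * v) = 3.25 / (1330 * 0.88) = 0.002776828435 m^2
d = sqrt(4*A/pi) * 1000
d = 59.5 mm

59.5


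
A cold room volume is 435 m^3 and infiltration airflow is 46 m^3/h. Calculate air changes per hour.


ACH = flow / volume
ACH = 46 / 435
ACH = 0.106

0.106


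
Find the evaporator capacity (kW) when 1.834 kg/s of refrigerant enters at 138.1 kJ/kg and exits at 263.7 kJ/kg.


dh = 263.7 - 138.1 = 125.6 kJ/kg
Q_evap = m_dot * dh = 1.834 * 125.6
Q_evap = 230.35 kW

230.35


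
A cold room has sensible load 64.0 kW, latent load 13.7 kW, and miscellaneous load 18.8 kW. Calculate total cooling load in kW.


Q_total = Q_s + Q_l + Q_misc
Q_total = 64.0 + 13.7 + 18.8
Q_total = 96.5 kW

96.5


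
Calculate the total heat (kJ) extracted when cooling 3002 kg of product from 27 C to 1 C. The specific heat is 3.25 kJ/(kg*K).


dT = 27 - (1) = 26 K
Q = m * cp * dT = 3002 * 3.25 * 26
Q = 253669 kJ

253669


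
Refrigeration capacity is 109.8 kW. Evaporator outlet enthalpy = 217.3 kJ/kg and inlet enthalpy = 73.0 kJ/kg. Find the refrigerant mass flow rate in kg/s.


dh = 217.3 - 73.0 = 144.3 kJ/kg
m_dot = Q / dh = 109.8 / 144.3 = 0.7609 kg/s

0.7609


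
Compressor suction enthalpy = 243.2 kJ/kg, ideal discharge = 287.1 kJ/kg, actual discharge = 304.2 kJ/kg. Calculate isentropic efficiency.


dh_ideal = 287.1 - 243.2 = 43.9 kJ/kg
dh_actual = 304.2 - 243.2 = 61.0 kJ/kg
eta_s = dh_ideal / dh_actual = 43.9 / 61.0
eta_s = 0.7197

0.7197


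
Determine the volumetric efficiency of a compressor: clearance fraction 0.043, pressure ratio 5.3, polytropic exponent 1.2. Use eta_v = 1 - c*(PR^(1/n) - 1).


PR^(1/n) = 5.3^(1/1.2) = 4.01386928
eta_v = 1 - 0.043 * (4.01386928 - 1)
eta_v = 0.8704

0.8704


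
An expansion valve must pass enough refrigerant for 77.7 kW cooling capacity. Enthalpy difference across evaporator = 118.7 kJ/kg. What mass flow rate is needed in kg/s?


m_dot = Q / dh
m_dot = 77.7 / 118.7
m_dot = 0.6546 kg/s

0.6546


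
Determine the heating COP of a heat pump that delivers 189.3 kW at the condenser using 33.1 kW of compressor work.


COP_hp = Q_cond / W
COP_hp = 189.3 / 33.1
COP_hp = 5.719

5.719


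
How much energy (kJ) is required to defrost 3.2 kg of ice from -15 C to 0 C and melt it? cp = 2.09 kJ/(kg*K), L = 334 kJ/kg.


Sensible heat = cp * dT = 2.09 * 15 = 31.35 kJ/kg
Total per kg = 31.35 + 334 = 365.35 kJ/kg
Q = m * total = 3.2 * 365.35
Q = 1169.1 kJ

1169.1


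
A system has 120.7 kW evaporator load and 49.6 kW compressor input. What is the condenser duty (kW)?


Q_cond = Q_evap + W
Q_cond = 120.7 + 49.6
Q_cond = 170.3 kW

170.3


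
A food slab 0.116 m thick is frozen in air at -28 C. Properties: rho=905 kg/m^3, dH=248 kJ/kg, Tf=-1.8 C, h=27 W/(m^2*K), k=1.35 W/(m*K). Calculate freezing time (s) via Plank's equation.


dT = -1.8 - (-28) = 26.2 K
term1 = a/(2h) = 0.116/(2*27) = 0.002148148148
term2 = a^2/(8k) = 0.116^2/(8*1.35) = 0.001245925926
t = rho*dH*1000/dT * (term1 + term2)
t = 905*248*1000/26.2 * (0.002148148148 + 0.001245925926)
t = 29075 s

29075


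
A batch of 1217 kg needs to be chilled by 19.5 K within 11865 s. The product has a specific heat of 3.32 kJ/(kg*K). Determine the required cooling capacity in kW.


Q = m * cp * dT / t
Q = 1217 * 3.32 * 19.5 / 11865
Q = 6.64 kW

6.64


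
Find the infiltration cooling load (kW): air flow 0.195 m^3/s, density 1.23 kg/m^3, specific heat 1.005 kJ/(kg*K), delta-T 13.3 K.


Q = V_dot * rho * cp * dT
Q = 0.195 * 1.23 * 1.005 * 13.3
Q = 3.206 kW

3.206


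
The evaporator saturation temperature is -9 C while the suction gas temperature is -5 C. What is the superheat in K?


Superheat = T_suction - T_evap
Superheat = -5 - (-9)
Superheat = 4 K

4


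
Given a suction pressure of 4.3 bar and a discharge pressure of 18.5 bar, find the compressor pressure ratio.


PR = P_high / P_low
PR = 18.5 / 4.3
PR = 4.302

4.302


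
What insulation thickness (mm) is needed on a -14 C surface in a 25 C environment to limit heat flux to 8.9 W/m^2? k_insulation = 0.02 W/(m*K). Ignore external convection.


dT = 25 - (-14) = 39 K
thickness = k * dT / q_max * 1000
thickness = 0.02 * 39 / 8.9 * 1000
thickness = 87.6 mm

87.6


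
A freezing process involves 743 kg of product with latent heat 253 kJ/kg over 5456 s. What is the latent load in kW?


Q_lat = m * h_fg / t
Q_lat = 743 * 253 / 5456
Q_lat = 34.45 kW

34.45


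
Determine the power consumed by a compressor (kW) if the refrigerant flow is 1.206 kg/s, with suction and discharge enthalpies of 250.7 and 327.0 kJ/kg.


dh = 327.0 - 250.7 = 76.3 kJ/kg
W = m_dot * dh = 1.206 * 76.3 = 92.02 kW

92.02


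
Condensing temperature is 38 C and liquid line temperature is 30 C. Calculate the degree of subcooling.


Subcooling = T_cond - T_liquid
Subcooling = 38 - 30
Subcooling = 8 K

8


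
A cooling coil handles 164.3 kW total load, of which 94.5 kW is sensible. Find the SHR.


SHR = Q_sensible / Q_total
SHR = 94.5 / 164.3
SHR = 0.575

0.575


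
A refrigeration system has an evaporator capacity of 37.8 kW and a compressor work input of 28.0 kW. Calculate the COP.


COP = Q_evap / W
COP = 37.8 / 28.0
COP = 1.35

1.35


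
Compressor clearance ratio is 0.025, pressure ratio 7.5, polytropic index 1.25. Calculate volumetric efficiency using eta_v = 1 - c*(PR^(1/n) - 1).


PR^(1/n) = 7.5^(1/1.25) = 5.01243796
eta_v = 1 - 0.025 * (5.01243796 - 1)
eta_v = 0.8997

0.8997


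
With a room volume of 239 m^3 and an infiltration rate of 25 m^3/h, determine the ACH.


ACH = flow / volume
ACH = 25 / 239
ACH = 0.105

0.105


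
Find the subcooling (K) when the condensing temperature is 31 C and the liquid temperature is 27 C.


Subcooling = T_cond - T_liquid
Subcooling = 31 - 27
Subcooling = 4 K

4


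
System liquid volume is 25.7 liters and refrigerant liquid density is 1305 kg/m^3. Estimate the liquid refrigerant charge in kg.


Charge = V * rho / 1000
Charge = 25.7 * 1305 / 1000
Charge = 33.54 kg

33.54


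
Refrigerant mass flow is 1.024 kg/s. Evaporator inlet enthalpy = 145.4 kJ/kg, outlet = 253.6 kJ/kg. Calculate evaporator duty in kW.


dh = 253.6 - 145.4 = 108.2 kJ/kg
Q_evap = m_dot * dh = 1.024 * 108.2
Q_evap = 110.8 kW

110.8


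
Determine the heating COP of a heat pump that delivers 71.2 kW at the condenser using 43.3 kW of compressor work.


COP_hp = Q_cond / W
COP_hp = 71.2 / 43.3
COP_hp = 1.644

1.644


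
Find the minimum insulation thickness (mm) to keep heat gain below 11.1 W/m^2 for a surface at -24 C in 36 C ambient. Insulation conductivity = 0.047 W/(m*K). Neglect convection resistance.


dT = 36 - (-24) = 60 K
thickness = k * dT / q_max * 1000
thickness = 0.047 * 60 / 11.1 * 1000
thickness = 254.1 mm

254.1


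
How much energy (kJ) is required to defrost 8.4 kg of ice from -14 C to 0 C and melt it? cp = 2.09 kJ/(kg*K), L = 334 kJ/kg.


Sensible heat = cp * dT = 2.09 * 14 = 29.26 kJ/kg
Total per kg = 29.26 + 334 = 363.26 kJ/kg
Q = m * total = 8.4 * 363.26
Q = 3051.4 kJ

3051.4


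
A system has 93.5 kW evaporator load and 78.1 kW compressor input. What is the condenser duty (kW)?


Q_cond = Q_evap + W
Q_cond = 93.5 + 78.1
Q_cond = 171.6 kW

171.6


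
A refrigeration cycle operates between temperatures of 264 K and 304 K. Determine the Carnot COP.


dT = 304 - 264 = 40 K
COP_carnot = T_cold / dT = 264 / 40
COP_carnot = 6.6

6.6


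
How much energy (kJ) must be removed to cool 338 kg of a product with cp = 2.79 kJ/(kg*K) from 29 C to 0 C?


dT = 29 - (0) = 29 K
Q = m * cp * dT = 338 * 2.79 * 29
Q = 27348 kJ

27348


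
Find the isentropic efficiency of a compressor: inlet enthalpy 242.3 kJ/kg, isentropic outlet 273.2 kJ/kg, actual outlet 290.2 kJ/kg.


dh_ideal = 273.2 - 242.3 = 30.9 kJ/kg
dh_actual = 290.2 - 242.3 = 47.9 kJ/kg
eta_s = dh_ideal / dh_actual = 30.9 / 47.9
eta_s = 0.6451

0.6451


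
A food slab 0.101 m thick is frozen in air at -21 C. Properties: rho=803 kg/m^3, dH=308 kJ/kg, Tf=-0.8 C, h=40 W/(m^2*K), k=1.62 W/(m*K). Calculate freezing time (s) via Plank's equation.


dT = -0.8 - (-21) = 20.2 K
term1 = a/(2h) = 0.101/(2*40) = 0.0012625
term2 = a^2/(8k) = 0.101^2/(8*1.62) = 0.0007871141975
t = rho*dH*1000/dT * (term1 + term2)
t = 803*308*1000/20.2 * (0.0012625 + 0.0007871141975)
t = 25095 s

25095


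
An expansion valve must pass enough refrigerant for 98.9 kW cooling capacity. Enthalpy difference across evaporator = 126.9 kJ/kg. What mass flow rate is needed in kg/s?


m_dot = Q / dh
m_dot = 98.9 / 126.9
m_dot = 0.7794 kg/s

0.7794


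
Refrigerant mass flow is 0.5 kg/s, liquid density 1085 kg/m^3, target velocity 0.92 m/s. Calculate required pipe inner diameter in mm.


A = m_dot / (rho * v) = 0.5 / (1085 * 0.92) = 0.0005009016229 m^2
d = sqrt(4*A/pi) * 1000
d = 25.3 mm

25.3


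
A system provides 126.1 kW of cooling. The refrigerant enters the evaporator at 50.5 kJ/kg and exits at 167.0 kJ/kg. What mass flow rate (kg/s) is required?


dh = 167.0 - 50.5 = 116.5 kJ/kg
m_dot = Q / dh = 126.1 / 116.5 = 1.0824 kg/s

1.0824


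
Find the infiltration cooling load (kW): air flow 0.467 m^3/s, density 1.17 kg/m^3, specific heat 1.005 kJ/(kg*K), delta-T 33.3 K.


Q = V_dot * rho * cp * dT
Q = 0.467 * 1.17 * 1.005 * 33.3
Q = 18.286 kW

18.286


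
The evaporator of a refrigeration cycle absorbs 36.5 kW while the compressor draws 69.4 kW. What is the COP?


COP = Q_evap / W
COP = 36.5 / 69.4
COP = 0.526

0.526


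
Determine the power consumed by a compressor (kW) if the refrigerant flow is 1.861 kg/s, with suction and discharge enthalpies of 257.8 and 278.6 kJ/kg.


dh = 278.6 - 257.8 = 20.8 kJ/kg
W = m_dot * dh = 1.861 * 20.8 = 38.71 kW

38.71


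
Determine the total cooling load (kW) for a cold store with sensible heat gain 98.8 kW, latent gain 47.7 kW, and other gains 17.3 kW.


Q_total = Q_s + Q_l + Q_misc
Q_total = 98.8 + 47.7 + 17.3
Q_total = 163.8 kW

163.8


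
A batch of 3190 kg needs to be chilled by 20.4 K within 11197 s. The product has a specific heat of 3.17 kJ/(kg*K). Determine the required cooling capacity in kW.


Q = m * cp * dT / t
Q = 3190 * 3.17 * 20.4 / 11197
Q = 18.424 kW

18.424


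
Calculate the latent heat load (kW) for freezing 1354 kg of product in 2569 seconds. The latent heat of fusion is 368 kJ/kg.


Q_lat = m * h_fg / t
Q_lat = 1354 * 368 / 2569
Q_lat = 193.96 kW

193.96


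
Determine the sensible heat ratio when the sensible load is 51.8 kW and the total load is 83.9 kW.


SHR = Q_sensible / Q_total
SHR = 51.8 / 83.9
SHR = 0.617

0.617


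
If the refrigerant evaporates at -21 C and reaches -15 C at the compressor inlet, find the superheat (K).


Superheat = T_suction - T_evap
Superheat = -15 - (-21)
Superheat = 6 K

6


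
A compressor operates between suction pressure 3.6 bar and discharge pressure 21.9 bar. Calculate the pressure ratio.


PR = P_high / P_low
PR = 21.9 / 3.6
PR = 6.083

6.083


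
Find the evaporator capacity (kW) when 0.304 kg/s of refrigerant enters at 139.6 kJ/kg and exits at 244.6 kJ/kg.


dh = 244.6 - 139.6 = 105.0 kJ/kg
Q_evap = m_dot * dh = 0.304 * 105.0
Q_evap = 31.92 kW

31.92


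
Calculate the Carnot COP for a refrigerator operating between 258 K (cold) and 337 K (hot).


dT = 337 - 258 = 79 K
COP_carnot = T_cold / dT = 258 / 79
COP_carnot = 3.266

3.266


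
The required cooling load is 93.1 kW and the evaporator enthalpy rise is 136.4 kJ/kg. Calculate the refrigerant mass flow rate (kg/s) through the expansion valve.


m_dot = Q / dh
m_dot = 93.1 / 136.4
m_dot = 0.6826 kg/s

0.6826


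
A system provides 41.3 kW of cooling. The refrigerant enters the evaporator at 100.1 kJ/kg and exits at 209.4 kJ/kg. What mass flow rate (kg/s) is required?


dh = 209.4 - 100.1 = 109.3 kJ/kg
m_dot = Q / dh = 41.3 / 109.3 = 0.3779 kg/s

0.3779


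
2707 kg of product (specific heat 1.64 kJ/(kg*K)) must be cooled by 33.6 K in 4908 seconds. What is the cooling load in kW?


Q = m * cp * dT / t
Q = 2707 * 1.64 * 33.6 / 4908
Q = 30.393 kW

30.393


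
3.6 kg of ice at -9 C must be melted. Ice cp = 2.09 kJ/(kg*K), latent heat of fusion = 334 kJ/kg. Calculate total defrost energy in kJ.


Sensible heat = cp * dT = 2.09 * 9 = 18.81 kJ/kg
Total per kg = 18.81 + 334 = 352.81 kJ/kg
Q = m * total = 3.6 * 352.81
Q = 1270.1 kJ

1270.1


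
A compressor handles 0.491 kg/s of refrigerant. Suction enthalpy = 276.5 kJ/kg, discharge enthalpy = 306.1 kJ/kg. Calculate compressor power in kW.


dh = 306.1 - 276.5 = 29.6 kJ/kg
W = m_dot * dh = 0.491 * 29.6 = 14.53 kW

14.53


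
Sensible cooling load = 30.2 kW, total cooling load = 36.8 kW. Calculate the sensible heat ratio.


SHR = Q_sensible / Q_total
SHR = 30.2 / 36.8
SHR = 0.821

0.821


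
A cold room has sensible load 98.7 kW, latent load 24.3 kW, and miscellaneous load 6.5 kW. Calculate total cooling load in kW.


Q_total = Q_s + Q_l + Q_misc
Q_total = 98.7 + 24.3 + 6.5
Q_total = 129.5 kW

129.5


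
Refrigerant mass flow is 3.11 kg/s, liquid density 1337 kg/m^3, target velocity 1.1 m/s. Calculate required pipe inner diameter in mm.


A = m_dot / (rho * v) = 3.11 / (1337 * 1.1) = 0.002114639287 m^2
d = sqrt(4*A/pi) * 1000
d = 51.9 mm

51.9


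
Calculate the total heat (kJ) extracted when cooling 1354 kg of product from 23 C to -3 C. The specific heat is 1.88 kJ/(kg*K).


dT = 23 - (-3) = 26 K
Q = m * cp * dT = 1354 * 1.88 * 26
Q = 66184 kJ

66184


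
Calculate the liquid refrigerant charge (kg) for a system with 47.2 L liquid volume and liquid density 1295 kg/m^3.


Charge = V * rho / 1000
Charge = 47.2 * 1295 / 1000
Charge = 61.12 kg

61.12


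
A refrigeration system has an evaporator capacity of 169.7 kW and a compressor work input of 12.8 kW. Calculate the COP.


COP = Q_evap / W
COP = 169.7 / 12.8
COP = 13.258

13.258


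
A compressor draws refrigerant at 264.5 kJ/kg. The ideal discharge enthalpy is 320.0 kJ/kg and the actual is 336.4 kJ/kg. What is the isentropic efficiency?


dh_ideal = 320.0 - 264.5 = 55.5 kJ/kg
dh_actual = 336.4 - 264.5 = 71.9 kJ/kg
eta_s = dh_ideal / dh_actual = 55.5 / 71.9
eta_s = 0.7719

0.7719


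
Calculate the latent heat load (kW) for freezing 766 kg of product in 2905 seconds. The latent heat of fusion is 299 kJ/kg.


Q_lat = m * h_fg / t
Q_lat = 766 * 299 / 2905
Q_lat = 78.84 kW

78.84


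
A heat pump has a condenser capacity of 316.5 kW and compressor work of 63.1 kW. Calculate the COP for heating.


COP_hp = Q_cond / W
COP_hp = 316.5 / 63.1
COP_hp = 5.016

5.016


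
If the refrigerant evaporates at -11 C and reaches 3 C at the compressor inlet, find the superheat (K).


Superheat = T_suction - T_evap
Superheat = 3 - (-11)
Superheat = 14 K

14


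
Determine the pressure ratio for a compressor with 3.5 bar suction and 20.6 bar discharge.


PR = P_high / P_low
PR = 20.6 / 3.5
PR = 5.886

5.886


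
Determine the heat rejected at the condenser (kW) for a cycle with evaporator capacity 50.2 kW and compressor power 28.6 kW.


Q_cond = Q_evap + W
Q_cond = 50.2 + 28.6
Q_cond = 78.8 kW

78.8


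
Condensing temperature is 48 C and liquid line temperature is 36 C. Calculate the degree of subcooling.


Subcooling = T_cond - T_liquid
Subcooling = 48 - 36
Subcooling = 12 K

12


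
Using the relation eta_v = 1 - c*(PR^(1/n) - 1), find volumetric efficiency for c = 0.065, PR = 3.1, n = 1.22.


PR^(1/n) = 3.1^(1/1.22) = 2.52787437
eta_v = 1 - 0.065 * (2.52787437 - 1)
eta_v = 0.9007

0.9007


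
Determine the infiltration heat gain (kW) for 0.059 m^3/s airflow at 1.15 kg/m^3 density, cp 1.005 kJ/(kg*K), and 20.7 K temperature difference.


Q = V_dot * rho * cp * dT
Q = 0.059 * 1.15 * 1.005 * 20.7
Q = 1.412 kW

1.412


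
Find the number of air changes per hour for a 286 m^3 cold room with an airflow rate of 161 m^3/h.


ACH = flow / volume
ACH = 161 / 286
ACH = 0.563

0.563


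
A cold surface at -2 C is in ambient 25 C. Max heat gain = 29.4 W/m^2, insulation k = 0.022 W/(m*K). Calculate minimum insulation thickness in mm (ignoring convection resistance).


dT = 25 - (-2) = 27 K
thickness = k * dT / q_max * 1000
thickness = 0.022 * 27 / 29.4 * 1000
thickness = 20.2 mm

20.2


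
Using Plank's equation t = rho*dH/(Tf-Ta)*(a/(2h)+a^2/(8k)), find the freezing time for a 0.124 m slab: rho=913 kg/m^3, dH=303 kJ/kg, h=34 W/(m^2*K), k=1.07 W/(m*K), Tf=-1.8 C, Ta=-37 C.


dT = -1.8 - (-37) = 35.2 K
term1 = a/(2h) = 0.124/(2*34) = 0.001823529412
term2 = a^2/(8k) = 0.124^2/(8*1.07) = 0.001796261682
t = rho*dH*1000/dT * (term1 + term2)
t = 913*303*1000/35.2 * (0.001823529412 + 0.001796261682)
t = 28448 s

28448


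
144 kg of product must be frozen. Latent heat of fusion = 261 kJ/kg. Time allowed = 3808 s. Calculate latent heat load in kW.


Q_lat = m * h_fg / t
Q_lat = 144 * 261 / 3808
Q_lat = 9.87 kW

9.87


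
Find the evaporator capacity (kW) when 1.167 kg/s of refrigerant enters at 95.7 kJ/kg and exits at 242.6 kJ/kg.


dh = 242.6 - 95.7 = 146.9 kJ/kg
Q_evap = m_dot * dh = 1.167 * 146.9
Q_evap = 171.43 kW

171.43


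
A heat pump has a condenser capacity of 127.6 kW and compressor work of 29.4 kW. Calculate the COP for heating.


COP_hp = Q_cond / W
COP_hp = 127.6 / 29.4
COP_hp = 4.34

4.34


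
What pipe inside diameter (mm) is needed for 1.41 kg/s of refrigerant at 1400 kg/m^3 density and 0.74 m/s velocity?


A = m_dot / (rho * v) = 1.41 / (1400 * 0.74) = 0.001361003861 m^2
d = sqrt(4*A/pi) * 1000
d = 41.6 mm

41.6


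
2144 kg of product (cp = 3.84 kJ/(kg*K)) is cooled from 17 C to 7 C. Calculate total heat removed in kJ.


dT = 17 - (7) = 10 K
Q = m * cp * dT = 2144 * 3.84 * 10
Q = 82330 kJ

82330


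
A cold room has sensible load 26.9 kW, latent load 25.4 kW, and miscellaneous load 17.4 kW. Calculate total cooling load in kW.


Q_total = Q_s + Q_l + Q_misc
Q_total = 26.9 + 25.4 + 17.4
Q_total = 69.7 kW

69.7


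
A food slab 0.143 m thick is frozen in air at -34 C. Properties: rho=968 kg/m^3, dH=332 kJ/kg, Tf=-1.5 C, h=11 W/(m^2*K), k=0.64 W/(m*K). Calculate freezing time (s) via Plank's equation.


dT = -1.5 - (-34) = 32.5 K
term1 = a/(2h) = 0.143/(2*11) = 0.0065
term2 = a^2/(8k) = 0.143^2/(8*0.64) = 0.003993945312
t = rho*dH*1000/dT * (term1 + term2)
t = 968*332*1000/32.5 * (0.0065 + 0.003993945312)
t = 103769 s

103769


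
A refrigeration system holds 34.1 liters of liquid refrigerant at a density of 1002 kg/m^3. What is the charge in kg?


Charge = V * rho / 1000
Charge = 34.1 * 1002 / 1000
Charge = 34.17 kg

34.17


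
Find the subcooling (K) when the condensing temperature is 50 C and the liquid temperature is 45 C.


Subcooling = T_cond - T_liquid
Subcooling = 50 - 45
Subcooling = 5 K

5


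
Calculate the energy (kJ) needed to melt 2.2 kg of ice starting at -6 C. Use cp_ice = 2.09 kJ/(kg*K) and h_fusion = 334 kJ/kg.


Sensible heat = cp * dT = 2.09 * 6 = 12.54 kJ/kg
Total per kg = 12.54 + 334 = 346.54 kJ/kg
Q = m * total = 2.2 * 346.54
Q = 762.4 kJ

762.4


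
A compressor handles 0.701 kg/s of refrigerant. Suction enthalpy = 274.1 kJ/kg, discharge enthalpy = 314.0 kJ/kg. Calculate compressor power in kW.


dh = 314.0 - 274.1 = 39.9 kJ/kg
W = m_dot * dh = 0.701 * 39.9 = 27.97 kW

27.97


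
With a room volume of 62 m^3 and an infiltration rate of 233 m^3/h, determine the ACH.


ACH = flow / volume
ACH = 233 / 62
ACH = 3.758

3.758


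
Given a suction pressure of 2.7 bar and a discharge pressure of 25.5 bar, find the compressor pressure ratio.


PR = P_high / P_low
PR = 25.5 / 2.7
PR = 9.444

9.444


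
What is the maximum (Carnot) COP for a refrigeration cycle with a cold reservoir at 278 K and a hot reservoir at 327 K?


dT = 327 - 278 = 49 K
COP_carnot = T_cold / dT = 278 / 49
COP_carnot = 5.673

5.673


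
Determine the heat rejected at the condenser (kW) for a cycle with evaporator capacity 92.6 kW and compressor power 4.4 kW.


Q_cond = Q_evap + W
Q_cond = 92.6 + 4.4
Q_cond = 97.0 kW

97.0


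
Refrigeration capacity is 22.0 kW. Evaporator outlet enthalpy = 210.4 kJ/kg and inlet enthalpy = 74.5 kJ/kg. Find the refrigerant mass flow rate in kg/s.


dh = 210.4 - 74.5 = 135.9 kJ/kg
m_dot = Q / dh = 22.0 / 135.9 = 0.1619 kg/s

0.1619


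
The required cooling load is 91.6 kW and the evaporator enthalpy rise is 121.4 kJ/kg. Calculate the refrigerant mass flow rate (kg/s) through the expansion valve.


m_dot = Q / dh
m_dot = 91.6 / 121.4
m_dot = 0.7545 kg/s

0.7545


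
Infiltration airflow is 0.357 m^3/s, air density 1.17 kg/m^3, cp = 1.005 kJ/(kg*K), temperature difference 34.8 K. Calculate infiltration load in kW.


Q = V_dot * rho * cp * dT
Q = 0.357 * 1.17 * 1.005 * 34.8
Q = 14.608 kW

14.608


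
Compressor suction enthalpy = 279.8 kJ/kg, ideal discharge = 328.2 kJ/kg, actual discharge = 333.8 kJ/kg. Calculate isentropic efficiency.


dh_ideal = 328.2 - 279.8 = 48.4 kJ/kg
dh_actual = 333.8 - 279.8 = 54.0 kJ/kg
eta_s = dh_ideal / dh_actual = 48.4 / 54.0
eta_s = 0.8963

0.8963


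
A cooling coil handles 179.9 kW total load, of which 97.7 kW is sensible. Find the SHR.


SHR = Q_sensible / Q_total
SHR = 97.7 / 179.9
SHR = 0.543

0.543


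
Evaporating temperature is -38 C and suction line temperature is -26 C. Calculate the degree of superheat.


Superheat = T_suction - T_evap
Superheat = -26 - (-38)
Superheat = 12 K

12


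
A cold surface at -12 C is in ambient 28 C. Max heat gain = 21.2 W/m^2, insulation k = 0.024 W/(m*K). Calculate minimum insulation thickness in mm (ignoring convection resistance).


dT = 28 - (-12) = 40 K
thickness = k * dT / q_max * 1000
thickness = 0.024 * 40 / 21.2 * 1000
thickness = 45.3 mm

45.3


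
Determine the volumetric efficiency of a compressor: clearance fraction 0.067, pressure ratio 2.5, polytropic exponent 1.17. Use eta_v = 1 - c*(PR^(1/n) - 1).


PR^(1/n) = 2.5^(1/1.17) = 2.18836452
eta_v = 1 - 0.067 * (2.18836452 - 1)
eta_v = 0.9204

0.9204


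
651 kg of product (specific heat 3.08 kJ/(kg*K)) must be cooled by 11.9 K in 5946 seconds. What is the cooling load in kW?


Q = m * cp * dT / t
Q = 651 * 3.08 * 11.9 / 5946
Q = 4.013 kW

4.013


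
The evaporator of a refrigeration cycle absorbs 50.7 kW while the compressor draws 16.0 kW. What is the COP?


COP = Q_evap / W
COP = 50.7 / 16.0
COP = 3.169

3.169


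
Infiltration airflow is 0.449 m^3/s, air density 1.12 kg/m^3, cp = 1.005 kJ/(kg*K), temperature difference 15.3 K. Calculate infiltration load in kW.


Q = V_dot * rho * cp * dT
Q = 0.449 * 1.12 * 1.005 * 15.3
Q = 7.733 kW

7.733


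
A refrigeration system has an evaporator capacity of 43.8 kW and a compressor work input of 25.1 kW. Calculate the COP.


COP = Q_evap / W
COP = 43.8 / 25.1
COP = 1.745

1.745


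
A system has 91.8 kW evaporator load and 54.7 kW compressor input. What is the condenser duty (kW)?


Q_cond = Q_evap + W
Q_cond = 91.8 + 54.7
Q_cond = 146.5 kW

146.5


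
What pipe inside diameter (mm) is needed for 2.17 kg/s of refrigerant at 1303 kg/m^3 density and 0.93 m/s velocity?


A = m_dot / (rho * v) = 2.17 / (1303 * 0.93) = 0.00179073932 m^2
d = sqrt(4*A/pi) * 1000
d = 47.7 mm

47.7


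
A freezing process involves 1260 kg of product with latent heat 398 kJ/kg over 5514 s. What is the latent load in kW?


Q_lat = m * h_fg / t
Q_lat = 1260 * 398 / 5514
Q_lat = 90.95 kW

90.95


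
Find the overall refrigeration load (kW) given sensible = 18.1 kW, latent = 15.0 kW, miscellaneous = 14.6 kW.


Q_total = Q_s + Q_l + Q_misc
Q_total = 18.1 + 15.0 + 14.6
Q_total = 47.7 kW

47.7


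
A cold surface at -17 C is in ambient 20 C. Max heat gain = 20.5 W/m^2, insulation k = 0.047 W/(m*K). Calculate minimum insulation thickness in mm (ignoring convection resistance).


dT = 20 - (-17) = 37 K
thickness = k * dT / q_max * 1000
thickness = 0.047 * 37 / 20.5 * 1000
thickness = 84.8 mm

84.8


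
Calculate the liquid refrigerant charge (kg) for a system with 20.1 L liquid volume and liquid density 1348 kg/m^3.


Charge = V * rho / 1000
Charge = 20.1 * 1348 / 1000
Charge = 27.09 kg

27.09


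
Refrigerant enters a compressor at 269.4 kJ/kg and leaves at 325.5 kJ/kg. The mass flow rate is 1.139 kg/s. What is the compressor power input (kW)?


dh = 325.5 - 269.4 = 56.1 kJ/kg
W = m_dot * dh = 1.139 * 56.1 = 63.9 kW

63.9


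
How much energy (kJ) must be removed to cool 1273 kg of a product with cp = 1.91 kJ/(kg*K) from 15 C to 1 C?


dT = 15 - (1) = 14 K
Q = m * cp * dT = 1273 * 1.91 * 14
Q = 34040 kJ

34040
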